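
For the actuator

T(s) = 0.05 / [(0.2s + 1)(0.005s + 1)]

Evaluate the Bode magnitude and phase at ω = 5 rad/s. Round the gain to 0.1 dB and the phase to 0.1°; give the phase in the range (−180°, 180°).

-29.0 dB, -46.4°

At ω = 5 rad/s:
pole (1 + j5·0.2) = 1 + j1 → |·| ≈ 1.4142, ∠ ≈ 45.00°
pole (1 + j5·0.005) = 1 + j0.025 → |·| ≈ 1.0003, ∠ ≈ 1.43°
|T| = 0.05 · 1 / (1.4142 · 1.0003) ≈ 0.035345
Gain = 20 log₁₀(0.035345) ≈ -29.03 dB
∠T = (0°) − (45.00° + 1.43°) = -46.43°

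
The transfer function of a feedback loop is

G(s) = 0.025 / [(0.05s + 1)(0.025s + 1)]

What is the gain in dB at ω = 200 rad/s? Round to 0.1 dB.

At ω = 200 rad/s:
pole (1 + j200·0.05) = 1 + j10 → |·| ≈ 10.05, ∠ ≈ 84.29°
pole (1 + j200·0.025) = 1 + j5 → |·| ≈ 5.099, ∠ ≈ 78.69°
|G| = 0.025 · 1 / (10.05 · 5.099) ≈ 0.00048785
Gain = 20 log₁₀(0.00048785) ≈ -66.23 dB

-66.2 dB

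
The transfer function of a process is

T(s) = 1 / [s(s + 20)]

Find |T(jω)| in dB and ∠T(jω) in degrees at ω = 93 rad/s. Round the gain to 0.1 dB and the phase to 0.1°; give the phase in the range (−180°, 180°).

-78.9 dB, -167.9°

At s = jω = j93:
pole (s+20): 20 + j93 → |·| = √(20²+93²) = √9049 ≈ 95.126, ∠ = arctan(93/20) ≈ 77.86°
pole at origin: |s| = 93, ∠ = 90.00° (in denominator)
|T| = 1 / 8846.7 ≈ 0.00011304
Gain = 20 log₁₀(0.00011304) ≈ -78.94 dB
∠T = 0.00° − 167.86° = -167.86°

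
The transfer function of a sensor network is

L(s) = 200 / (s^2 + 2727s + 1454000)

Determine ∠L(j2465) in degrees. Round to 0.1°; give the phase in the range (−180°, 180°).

Substitute s = j2465:
Numerator: 200 = 200 + j0
Denominator: (j2465)^2 + 2727(j2465) + 1454000 = -4622225 + j6722055
|N| = √(200² + 0²) ≈ 200, ∠N ≈ 0.00°
|D| = √(4622225² + 6722055²) ≈ 8.1579e+06, ∠D ≈ 124.51°
∠L = 0.00° − 124.51° = -124.51°

-124.5°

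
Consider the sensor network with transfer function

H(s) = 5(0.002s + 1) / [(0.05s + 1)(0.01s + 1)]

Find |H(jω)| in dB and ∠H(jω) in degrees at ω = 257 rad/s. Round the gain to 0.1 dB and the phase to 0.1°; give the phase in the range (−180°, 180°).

At ω = 257 rad/s:
zero (1 + j257·0.002) = 1 + j0.514 → |·| ≈ 1.1244, ∠ ≈ 27.20°
pole (1 + j257·0.05) = 1 + j12.85 → |·| ≈ 12.889, ∠ ≈ 85.55°
pole (1 + j257·0.01) = 1 + j2.57 → |·| ≈ 2.7577, ∠ ≈ 68.74°
|H| = 5 · 1.1244 / (12.889 · 2.7577) ≈ 0.15817
Gain = 20 log₁₀(0.15817) ≈ -16.02 dB
∠H = (27.20°) − (85.55° + 68.74°) = -127.09°

-16.0 dB, -127.1°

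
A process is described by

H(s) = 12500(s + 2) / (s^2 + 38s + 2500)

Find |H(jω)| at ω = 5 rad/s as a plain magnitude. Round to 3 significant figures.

27.1

At s = jω = j5:
zero (s+2): 2 + j5 → |·| = √(2²+5²) = √29 ≈ 5.3852, ∠ = arctan(5/2) ≈ 68.20°
quadratic: (j5)² + 38·j5 + 2500 = 2475 + j190 → |·| ≈ 2482.3, ∠ ≈ 4.39°
|H| = 12500 · 5.3852 / 2482.3 ≈ 27.118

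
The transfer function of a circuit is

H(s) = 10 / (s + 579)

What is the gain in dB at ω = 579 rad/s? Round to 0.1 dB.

-38.3 dB

At s = jω = j579:
pole (s+579): 579 + j579 → |·| = √(579²+579²) = √670482 ≈ 818.83, ∠ = arctan(579/579) ≈ 45.00°
|H| = 10 / 818.83 ≈ 0.012213
Gain = 20 log₁₀(0.012213) ≈ -38.26 dB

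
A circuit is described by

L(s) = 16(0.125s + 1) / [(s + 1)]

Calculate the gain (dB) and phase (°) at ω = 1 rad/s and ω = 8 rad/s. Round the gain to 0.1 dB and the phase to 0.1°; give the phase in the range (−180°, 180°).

ω = 1: 21.1 dB, -37.9°; ω = 8: 9.0 dB, -37.9°

At ω = 1 rad/s:
zero (1 + j1·0.125) = 1 + j0.125 → |·| ≈ 1.0078, ∠ ≈ 7.13°
pole (1 + j1·1) = 1 + j1 → |·| ≈ 1.4142, ∠ ≈ 45.00°
|L| = 16 · 1.0078 / (1.4142) ≈ 11.402
Gain = 20 log₁₀(11.402) ≈ 21.14 dB
∠L = (7.13°) − (45.00°) = -37.87°

At ω = 8 rad/s:
zero (1 + j8·0.125) = 1 + j1 → |·| ≈ 1.4142, ∠ ≈ 45.00°
pole (1 + j8·1) = 1 + j8 → |·| ≈ 8.0623, ∠ ≈ 82.87°
|L| = 16 · 1.4142 / (8.0623) ≈ 2.8065
Gain = 20 log₁₀(2.8065) ≈ 8.96 dB
∠L = (45.00°) − (82.87°) = -37.87°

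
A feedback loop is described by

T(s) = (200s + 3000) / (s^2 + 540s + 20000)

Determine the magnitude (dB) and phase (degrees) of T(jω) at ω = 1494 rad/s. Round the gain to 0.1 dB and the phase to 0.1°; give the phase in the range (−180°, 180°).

-17.9 dB, -70.5°

Substitute s = j1494:
Numerator: 200(j1494) + 3000 = 3000 + j298800
Denominator: (j1494)^2 + 540(j1494) + 20000 = -2212036 + j806760
|N| = √(3000² + 298800²) ≈ 2.9882e+05, ∠N ≈ 89.42°
|D| = √(2212036² + 806760²) ≈ 2.3546e+06, ∠D ≈ 159.96°
|T| = 2.9882e+05 / 2.3546e+06 ≈ 0.12691
Gain = 20 log₁₀(0.12691) ≈ -17.93 dB
∠T = 89.42° − 159.96° = -70.54°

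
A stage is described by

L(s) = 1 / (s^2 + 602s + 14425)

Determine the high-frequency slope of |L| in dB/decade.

-40 dB/decade

Each pole contributes −20 dB/decade at high frequency; each zero contributes +20 dB/decade.
Net: 0 zero(s) − 2 pole(s) → -40 dB/decade.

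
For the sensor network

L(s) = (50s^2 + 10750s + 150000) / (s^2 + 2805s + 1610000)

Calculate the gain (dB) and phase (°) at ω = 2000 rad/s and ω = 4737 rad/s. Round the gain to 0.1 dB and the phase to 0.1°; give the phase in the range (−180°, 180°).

Substitute s = j2000:
Numerator: 50(j2000)^2 + 10750(j2000) + 150000 = -199850000 + j21500000
Denominator: (j2000)^2 + 2805(j2000) + 1610000 = -2390000 + j5610000
|N| = √(199850000² + 21500000²) ≈ 2.01e+08, ∠N ≈ 173.86°
|D| = √(2390000² + 5610000²) ≈ 6.0979e+06, ∠D ≈ 113.08°
|L| = 2.01e+08 / 6.0979e+06 ≈ 32.962
Gain = 20 log₁₀(32.962) ≈ 30.36 dB
∠L = 173.86° − 113.08° = 60.78°

Substitute s = j4737:
Numerator: 50(j4737)^2 + 10750(j4737) + 150000 = -1121808450 + j50922750
Denominator: (j4737)^2 + 2805(j4737) + 1610000 = -20829169 + j13287285
|N| = √(1121808450² + 50922750²) ≈ 1.123e+09, ∠N ≈ 177.40°
|D| = √(20829169² + 13287285²) ≈ 2.4706e+07, ∠D ≈ 147.47°
|L| = 1.123e+09 / 2.4706e+07 ≈ 45.455
Gain = 20 log₁₀(45.455) ≈ 33.15 dB
∠L = 177.40° − 147.47° = 29.93°

ω = 2000: 30.4 dB, 60.8°; ω = 4737: 33.2 dB, 29.9°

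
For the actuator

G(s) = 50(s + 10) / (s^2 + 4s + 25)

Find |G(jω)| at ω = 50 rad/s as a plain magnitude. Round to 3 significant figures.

1.03

At s = jω = j50:
zero (s+10): 10 + j50 → |·| = √(10²+50²) = √2600 ≈ 50.99, ∠ = arctan(50/10) ≈ 78.69°
quadratic: (j50)² + 4·j50 + 25 = -2475 + j200 → |·| ≈ 2483.1, ∠ ≈ 175.38°
|G| = 50 · 50.99 / 2483.1 ≈ 1.0267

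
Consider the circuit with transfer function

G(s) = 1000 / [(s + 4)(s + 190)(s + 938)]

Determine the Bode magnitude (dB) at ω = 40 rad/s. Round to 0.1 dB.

At s = jω = j40:
pole (s+4): 4 + j40 → |·| = √(4²+40²) = √1616 ≈ 40.2, ∠ = arctan(40/4) ≈ 84.29°
pole (s+190): 190 + j40 → |·| = √(190²+40²) = √37700 ≈ 194.16, ∠ = arctan(40/190) ≈ 11.89°
pole (s+938): 938 + j40 → |·| = √(938²+40²) = √881444 ≈ 938.85, ∠ = arctan(40/938) ≈ 2.44°
|G| = 1000 / 7.3279e+06 ≈ 0.00013646
Gain = 20 log₁₀(0.00013646) ≈ -77.30 dB

-77.3 dB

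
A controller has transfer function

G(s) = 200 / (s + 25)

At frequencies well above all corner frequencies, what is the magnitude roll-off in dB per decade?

-20 dB/decade

Each pole contributes −20 dB/decade at high frequency; each zero contributes +20 dB/decade.
Net: 0 zero(s) − 1 pole(s) → -20 dB/decade.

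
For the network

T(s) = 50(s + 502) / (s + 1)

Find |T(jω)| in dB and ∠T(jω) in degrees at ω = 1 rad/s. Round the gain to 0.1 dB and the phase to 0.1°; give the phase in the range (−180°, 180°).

At s = jω = j1:
zero (s+502): 502 + j1 → |·| = √(502²+1²) = √252005 ≈ 502, ∠ = arctan(1/502) ≈ 0.11°
pole (s+1): 1 + j1 → |·| = √(1²+1²) = √2 ≈ 1.4142, ∠ = arctan(1/1) ≈ 45.00°
|T| = 50 · 502 / 1.4142 ≈ 17749
Gain = 20 log₁₀(17749) ≈ 84.98 dB
∠T = 0.11° − 45.00° = -44.89°

85.0 dB, -44.9°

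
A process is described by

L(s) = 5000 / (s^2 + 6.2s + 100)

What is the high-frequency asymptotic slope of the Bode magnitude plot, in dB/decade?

Each pole contributes −20 dB/decade at high frequency; each zero contributes +20 dB/decade.
Net: 0 zero(s) − 2 pole(s) → -40 dB/decade.

-40 dB/decade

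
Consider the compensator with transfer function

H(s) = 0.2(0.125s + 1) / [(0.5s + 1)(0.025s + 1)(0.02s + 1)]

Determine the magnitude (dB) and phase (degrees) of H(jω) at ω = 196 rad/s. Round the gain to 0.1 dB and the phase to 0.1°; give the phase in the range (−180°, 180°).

At ω = 196 rad/s:
zero (1 + j196·0.125) = 1 + j24.5 → |·| ≈ 24.52, ∠ ≈ 87.66°
pole (1 + j196·0.5) = 1 + j98 → |·| ≈ 98.005, ∠ ≈ 89.42°
pole (1 + j196·0.025) = 1 + j4.9 → |·| ≈ 5.001, ∠ ≈ 78.47°
pole (1 + j196·0.02) = 1 + j3.92 → |·| ≈ 4.0455, ∠ ≈ 75.69°
|H| = 0.2 · 24.52 / (98.005 · 5.001 · 4.0455) ≈ 0.0024733
Gain = 20 log₁₀(0.0024733) ≈ -52.13 dB
∠H = (87.66°) − (89.42° + 78.47° + 75.69°) = -155.92°

-52.1 dB, -155.9°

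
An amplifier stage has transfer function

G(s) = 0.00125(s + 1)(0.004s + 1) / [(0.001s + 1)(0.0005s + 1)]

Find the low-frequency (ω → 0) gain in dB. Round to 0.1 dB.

-58.1 dB

G(0) = 0.00125 · 1 / 1 = 0.00125
20 log₁₀(0.00125) ≈ -58.06 dB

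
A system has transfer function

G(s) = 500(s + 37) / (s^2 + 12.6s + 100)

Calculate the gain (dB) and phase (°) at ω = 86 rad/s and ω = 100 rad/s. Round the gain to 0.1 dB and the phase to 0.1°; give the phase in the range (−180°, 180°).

ω = 86: 16.1 dB, -104.8°; ω = 100: 14.6 dB, -103.1°

At s = jω = j86:
zero (s+37): 37 + j86 → |·| = √(37²+86²) = √8765 ≈ 93.622, ∠ = arctan(86/37) ≈ 66.72°
quadratic: (j86)² + 12.6·j86 + 100 = -7296 + j1083.6 → |·| ≈ 7376, ∠ ≈ 171.55°
|G| = 500 · 93.622 / 7376 ≈ 6.3464
Gain = 20 log₁₀(6.3464) ≈ 16.05 dB
∠G = 66.72° − 171.55° = -104.83°

At s = jω = j100:
zero (s+37): 37 + j100 → |·| = √(37²+100²) = √11369 ≈ 106.63, ∠ = arctan(100/37) ≈ 69.70°
quadratic: (j100)² + 12.6·j100 + 100 = -9900 + j1260 → |·| ≈ 9979.9, ∠ ≈ 172.75°
|G| = 500 · 106.63 / 9979.9 ≈ 5.3422
Gain = 20 log₁₀(5.3422) ≈ 14.55 dB
∠G = 69.70° − 172.75° = -103.05°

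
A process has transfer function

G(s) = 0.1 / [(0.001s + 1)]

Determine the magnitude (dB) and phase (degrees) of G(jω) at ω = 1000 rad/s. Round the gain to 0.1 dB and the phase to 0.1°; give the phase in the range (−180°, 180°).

-23.0 dB, -45.0°

At ω = 1000 rad/s:
pole (1 + j1000·0.001) = 1 + j1 → |·| ≈ 1.4142, ∠ ≈ 45.00°
|G| = 0.1 · 1 / (1.4142) ≈ 0.070711
Gain = 20 log₁₀(0.070711) ≈ -23.01 dB
∠G = (0°) − (45.00°) = -45.00°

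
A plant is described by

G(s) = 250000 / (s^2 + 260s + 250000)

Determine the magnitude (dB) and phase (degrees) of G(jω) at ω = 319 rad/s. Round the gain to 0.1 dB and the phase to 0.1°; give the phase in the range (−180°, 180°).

At s = jω = j319:
quadratic: (j319)² + 260·j319 + 250000 = 148239 + j82940 → |·| ≈ 1.6986e+05, ∠ ≈ 29.23°
|G| = 250000 / 1.6986e+05 ≈ 1.4718
Gain = 20 log₁₀(1.4718) ≈ 3.36 dB
∠G = 0.00° − 29.23° = -29.23°

3.4 dB, -29.2°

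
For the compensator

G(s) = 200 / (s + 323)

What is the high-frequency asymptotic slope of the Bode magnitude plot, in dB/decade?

Each pole contributes −20 dB/decade at high frequency; each zero contributes +20 dB/decade.
Net: 0 zero(s) − 1 pole(s) → -20 dB/decade.

-20 dB/decade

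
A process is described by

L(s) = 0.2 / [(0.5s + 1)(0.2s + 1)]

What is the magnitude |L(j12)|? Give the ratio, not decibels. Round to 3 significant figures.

0.0126

At ω = 12 rad/s:
pole (1 + j12·0.5) = 1 + j6 → |·| ≈ 6.0828, ∠ ≈ 80.54°
pole (1 + j12·0.2) = 1 + j2.4 → |·| ≈ 2.6, ∠ ≈ 67.38°
|L| = 0.2 · 1 / (6.0828 · 2.6) ≈ 0.012646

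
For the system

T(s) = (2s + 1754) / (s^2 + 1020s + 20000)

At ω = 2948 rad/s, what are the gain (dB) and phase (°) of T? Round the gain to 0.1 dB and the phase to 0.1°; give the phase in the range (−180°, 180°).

Substitute s = j2948:
Numerator: 2(j2948) + 1754 = 1754 + j5896
Denominator: (j2948)^2 + 1020(j2948) + 20000 = -8670704 + j3006960
|N| = √(1754² + 5896²) ≈ 6151.4, ∠N ≈ 73.43°
|D| = √(8670704² + 3006960²) ≈ 9.1773e+06, ∠D ≈ 160.87°
|T| = 6151.4 / 9.1773e+06 ≈ 0.00067028
Gain = 20 log₁₀(0.00067028) ≈ -63.47 dB
∠T = 73.43° − 160.87° = -87.44°

-63.5 dB, -87.4°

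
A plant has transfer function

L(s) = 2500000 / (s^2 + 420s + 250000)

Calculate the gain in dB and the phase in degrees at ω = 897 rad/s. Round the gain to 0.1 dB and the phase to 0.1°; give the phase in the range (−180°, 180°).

At s = jω = j897:
quadratic: (j897)² + 420·j897 + 250000 = -554609 + j376740 → |·| ≈ 6.7047e+05, ∠ ≈ 145.81°
|L| = 2500000 / 6.7047e+05 ≈ 3.7287
Gain = 20 log₁₀(3.7287) ≈ 11.43 dB
∠L = 0.00° − 145.81° = -145.81°

11.4 dB, -145.8°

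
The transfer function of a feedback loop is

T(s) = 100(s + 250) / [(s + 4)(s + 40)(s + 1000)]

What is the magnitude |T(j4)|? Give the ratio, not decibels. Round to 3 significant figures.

0.110

At s = jω = j4:
zero (s+250): 250 + j4 → |·| = √(250²+4²) = √62516 ≈ 250.03, ∠ = arctan(4/250) ≈ 0.92°
pole (s+4): 4 + j4 → |·| = √(4²+4²) = √32 ≈ 5.6569, ∠ = arctan(4/4) ≈ 45.00°
pole (s+40): 40 + j4 → |·| = √(40²+4²) = √1616 ≈ 40.2, ∠ = arctan(4/40) ≈ 5.71°
pole (s+1000): 1000 + j4 → |·| = √(1000²+4²) = √1000016 ≈ 1000, ∠ = arctan(4/1000) ≈ 0.23°
|T| = 100 · 250.03 / 2.2741e+05 ≈ 0.10995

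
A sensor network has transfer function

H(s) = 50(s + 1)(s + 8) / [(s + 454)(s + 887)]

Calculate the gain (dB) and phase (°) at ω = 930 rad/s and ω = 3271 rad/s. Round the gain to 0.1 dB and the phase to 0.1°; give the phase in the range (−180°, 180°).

At s = jω = j930:
zero (s+1): 1 + j930 → |·| = √(1²+930²) = √864901 ≈ 930, ∠ = arctan(930/1) ≈ 89.94°
zero (s+8): 8 + j930 → |·| = √(8²+930²) = √864964 ≈ 930.03, ∠ = arctan(930/8) ≈ 89.51°
pole (s+454): 454 + j930 → |·| = √(454²+930²) = √1071016 ≈ 1034.9, ∠ = arctan(930/454) ≈ 63.98°
pole (s+887): 887 + j930 → |·| = √(887²+930²) = √1651669 ≈ 1285.2, ∠ = arctan(930/887) ≈ 46.36°
|H| = 50 · 8.6493e+05 / 1.3301e+06 ≈ 32.514
Gain = 20 log₁₀(32.514) ≈ 30.24 dB
∠H = 179.45° − 110.34° = 69.11°

At s = jω = j3271:
zero (s+1): 1 + j3271 → |·| = √(1²+3271²) = √10699442 ≈ 3271, ∠ = arctan(3271/1) ≈ 89.98°
zero (s+8): 8 + j3271 → |·| = √(8²+3271²) = √10699505 ≈ 3271, ∠ = arctan(3271/8) ≈ 89.86°
pole (s+454): 454 + j3271 → |·| = √(454²+3271²) = √10905557 ≈ 3302.4, ∠ = arctan(3271/454) ≈ 82.10°
pole (s+887): 887 + j3271 → |·| = √(887²+3271²) = √11486210 ≈ 3389.1, ∠ = arctan(3271/887) ≈ 74.83°
|H| = 50 · 1.0699e+07 / 1.1192e+07 ≈ 47.798
Gain = 20 log₁₀(47.798) ≈ 33.59 dB
∠H = 179.84° − 156.93° = 22.91°

ω = 930: 30.2 dB, 69.1°; ω = 3271: 33.6 dB, 22.9°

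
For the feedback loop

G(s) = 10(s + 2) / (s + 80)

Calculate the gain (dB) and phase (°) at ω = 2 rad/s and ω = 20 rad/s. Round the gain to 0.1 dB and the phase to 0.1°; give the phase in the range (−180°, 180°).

At s = jω = j2:
zero (s+2): 2 + j2 → |·| = √(2²+2²) = √8 ≈ 2.8284, ∠ = arctan(2/2) ≈ 45.00°
pole (s+80): 80 + j2 → |·| = √(80²+2²) = √6404 ≈ 80.025, ∠ = arctan(2/80) ≈ 1.43°
|G| = 10 · 2.8284 / 80.025 ≈ 0.35344
Gain = 20 log₁₀(0.35344) ≈ -9.03 dB
∠G = 45.00° − 1.43° = 43.57°

At s = jω = j20:
zero (s+2): 2 + j20 → |·| = √(2²+20²) = √404 ≈ 20.1, ∠ = arctan(20/2) ≈ 84.29°
pole (s+80): 80 + j20 → |·| = √(80²+20²) = √6800 ≈ 82.462, ∠ = arctan(20/80) ≈ 14.04°
|G| = 10 · 20.1 / 82.462 ≈ 2.4375
Gain = 20 log₁₀(2.4375) ≈ 7.74 dB
∠G = 84.29° − 14.04° = 70.25°

ω = 2: -9.0 dB, 43.6°; ω = 20: 7.7 dB, 70.3°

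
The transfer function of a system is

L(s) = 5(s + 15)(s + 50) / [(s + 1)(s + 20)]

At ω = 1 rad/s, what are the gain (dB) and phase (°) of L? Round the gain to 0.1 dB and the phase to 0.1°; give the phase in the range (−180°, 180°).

At s = jω = j1:
zero (s+15): 15 + j1 → |·| = √(15²+1²) = √226 ≈ 15.033, ∠ = arctan(1/15) ≈ 3.81°
zero (s+50): 50 + j1 → |·| = √(50²+1²) = √2501 ≈ 50.01, ∠ = arctan(1/50) ≈ 1.15°
pole (s+1): 1 + j1 → |·| = √(1²+1²) = √2 ≈ 1.4142, ∠ = arctan(1/1) ≈ 45.00°
pole (s+20): 20 + j1 → |·| = √(20²+1²) = √401 ≈ 20.025, ∠ = arctan(1/20) ≈ 2.86°
|L| = 5 · 751.8 / 28.319 ≈ 132.74
Gain = 20 log₁₀(132.74) ≈ 42.46 dB
∠L = 4.96° − 47.86° = -42.90°

42.5 dB, -42.9°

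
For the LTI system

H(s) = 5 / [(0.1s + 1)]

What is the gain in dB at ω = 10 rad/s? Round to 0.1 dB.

At ω = 10 rad/s:
pole (1 + j10·0.1) = 1 + j1 → |·| ≈ 1.4142, ∠ ≈ 45.00°
|H| = 5 · 1 / (1.4142) ≈ 3.5356
Gain = 20 log₁₀(3.5356) ≈ 10.97 dB

11.0 dB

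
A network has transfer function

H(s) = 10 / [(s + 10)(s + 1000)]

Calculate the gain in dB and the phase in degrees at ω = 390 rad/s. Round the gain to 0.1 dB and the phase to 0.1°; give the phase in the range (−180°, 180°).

At s = jω = j390:
pole (s+10): 10 + j390 → |·| = √(10²+390²) = √152200 ≈ 390.13, ∠ = arctan(390/10) ≈ 88.53°
pole (s+1000): 1000 + j390 → |·| = √(1000²+390²) = √1152100 ≈ 1073.4, ∠ = arctan(390/1000) ≈ 21.31°
|H| = 10 / 4.1877e+05 ≈ 2.3879e-05
Gain = 20 log₁₀(2.3879e-05) ≈ -92.44 dB
∠H = 0.00° − 109.84° = -109.84°

-92.4 dB, -109.8°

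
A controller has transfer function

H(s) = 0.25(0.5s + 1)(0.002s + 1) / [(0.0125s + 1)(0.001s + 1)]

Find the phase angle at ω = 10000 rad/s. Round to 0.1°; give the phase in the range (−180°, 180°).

3.3°

At ω = 10000 rad/s:
zero (1 + j10000·0.5) = 1 + j5000 → |·| ≈ 5000, ∠ ≈ 89.99°
zero (1 + j10000·0.002) = 1 + j20 → |·| ≈ 20.025, ∠ ≈ 87.14°
pole (1 + j10000·0.0125) = 1 + j125 → |·| ≈ 125, ∠ ≈ 89.54°
pole (1 + j10000·0.001) = 1 + j10 → |·| ≈ 10.05, ∠ ≈ 84.29°
∠H = (89.99° + 87.14°) − (89.54° + 84.29°) = 3.30°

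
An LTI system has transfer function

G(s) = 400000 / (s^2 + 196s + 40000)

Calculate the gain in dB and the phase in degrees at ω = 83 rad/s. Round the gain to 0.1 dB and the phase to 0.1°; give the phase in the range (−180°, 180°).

20.7 dB, -26.2°

At s = jω = j83:
quadratic: (j83)² + 196·j83 + 40000 = 33111 + j16268 → |·| ≈ 36892, ∠ ≈ 26.17°
|G| = 400000 / 36892 ≈ 10.842
Gain = 20 log₁₀(10.842) ≈ 20.70 dB
∠G = 0.00° − 26.17° = -26.17°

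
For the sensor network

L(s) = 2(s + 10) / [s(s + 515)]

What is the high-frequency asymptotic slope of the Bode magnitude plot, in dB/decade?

-20 dB/decade

Each pole contributes −20 dB/decade at high frequency; each zero contributes +20 dB/decade.
Net: 1 zero(s) − 2 pole(s) → -20 dB/decade.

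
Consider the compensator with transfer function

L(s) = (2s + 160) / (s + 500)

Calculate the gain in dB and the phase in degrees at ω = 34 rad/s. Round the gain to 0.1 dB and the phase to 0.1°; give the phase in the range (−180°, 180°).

Substitute s = j34:
Numerator: 2(j34) + 160 = 160 + j68
Denominator: (j34) + 500 = 500 + j34
|N| = √(160² + 68²) ≈ 173.85, ∠N ≈ 23.03°
|D| = √(500² + 34²) ≈ 501.15, ∠D ≈ 3.89°
|L| = 173.85 / 501.15 ≈ 0.3469
Gain = 20 log₁₀(0.3469) ≈ -9.20 dB
∠L = 23.03° − 3.89° = 19.14°

-9.2 dB, 19.1°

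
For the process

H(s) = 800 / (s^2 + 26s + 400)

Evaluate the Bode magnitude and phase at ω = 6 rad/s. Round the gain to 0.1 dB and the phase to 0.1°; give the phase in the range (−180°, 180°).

6.1 dB, -23.2°

At s = jω = j6:
quadratic: (j6)² + 26·j6 + 400 = 364 + j156 → |·| ≈ 396.02, ∠ ≈ 23.20°
|H| = 800 / 396.02 ≈ 2.0201
Gain = 20 log₁₀(2.0201) ≈ 6.11 dB
∠H = 0.00° − 23.20° = -23.20°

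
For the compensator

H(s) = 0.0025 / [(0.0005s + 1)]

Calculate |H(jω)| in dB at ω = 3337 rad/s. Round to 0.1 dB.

At ω = 3337 rad/s:
pole (1 + j3337·0.0005) = 1 + j1.6685 → |·| ≈ 1.9452, ∠ ≈ 59.06°
|H| = 0.0025 · 1 / (1.9452) ≈ 0.0012852
Gain = 20 log₁₀(0.0012852) ≈ -57.82 dB

-57.8 dB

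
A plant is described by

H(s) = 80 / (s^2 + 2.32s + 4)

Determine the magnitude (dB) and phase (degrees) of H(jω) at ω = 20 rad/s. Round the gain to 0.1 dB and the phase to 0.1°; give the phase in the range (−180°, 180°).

-14.0 dB, -173.3°

At s = jω = j20:
quadratic: (j20)² + 2.32·j20 + 4 = -396 + j46.4 → |·| ≈ 398.71, ∠ ≈ 173.32°
|H| = 80 / 398.71 ≈ 0.20065
Gain = 20 log₁₀(0.20065) ≈ -13.95 dB
∠H = 0.00° − 173.32° = -173.32°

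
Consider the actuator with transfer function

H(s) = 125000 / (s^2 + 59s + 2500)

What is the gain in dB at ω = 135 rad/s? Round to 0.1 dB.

At s = jω = j135:
quadratic: (j135)² + 59·j135 + 2500 = -15725 + j7965 → |·| ≈ 17627, ∠ ≈ 153.14°
|H| = 125000 / 17627 ≈ 7.0914
Gain = 20 log₁₀(7.0914) ≈ 17.01 dB

17.0 dB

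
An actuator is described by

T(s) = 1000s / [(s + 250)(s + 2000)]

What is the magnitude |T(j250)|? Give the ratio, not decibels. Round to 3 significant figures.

0.351

At s = jω = j250:
zero at origin: s = j250 → |·| = 250, ∠ = 90.00°
pole (s+250): 250 + j250 → |·| = √(250²+250²) = √125000 ≈ 353.55, ∠ = arctan(250/250) ≈ 45.00°
pole (s+2000): 2000 + j250 → |·| = √(2000²+250²) = √4062500 ≈ 2015.6, ∠ = arctan(250/2000) ≈ 7.13°
|T| = 1000 · 250 / 7.1262e+05 ≈ 0.35082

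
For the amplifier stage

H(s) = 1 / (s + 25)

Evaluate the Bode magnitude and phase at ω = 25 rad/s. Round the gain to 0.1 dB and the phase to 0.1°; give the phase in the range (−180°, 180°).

-31.0 dB, -45.0°

Substitute s = j25:
Numerator: 1 = 1 + j0
Denominator: (j25) + 25 = 25 + j25
|N| = √(1² + 0²) ≈ 1, ∠N ≈ 0.00°
|D| = √(25² + 25²) ≈ 35.355, ∠D ≈ 45.00°
|H| = 1 / 35.355 ≈ 0.028285
Gain = 20 log₁₀(0.028285) ≈ -30.97 dB
∠H = 0.00° − 45.00° = -45.00°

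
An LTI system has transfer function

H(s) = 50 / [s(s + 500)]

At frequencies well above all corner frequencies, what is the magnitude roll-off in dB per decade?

Each pole contributes −20 dB/decade at high frequency; each zero contributes +20 dB/decade.
Net: 0 zero(s) − 2 pole(s) → -40 dB/decade.

-40 dB/decade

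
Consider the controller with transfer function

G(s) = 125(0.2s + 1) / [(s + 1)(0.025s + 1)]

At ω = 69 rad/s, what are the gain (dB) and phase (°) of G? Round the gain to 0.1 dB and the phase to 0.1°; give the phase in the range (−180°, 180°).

At ω = 69 rad/s:
zero (1 + j69·0.2) = 1 + j13.8 → |·| ≈ 13.836, ∠ ≈ 85.86°
pole (1 + j69·1) = 1 + j69 → |·| ≈ 69.007, ∠ ≈ 89.17°
pole (1 + j69·0.025) = 1 + j1.725 → |·| ≈ 1.9939, ∠ ≈ 59.90°
|G| = 125 · 13.836 / (69.007 · 1.9939) ≈ 12.57
Gain = 20 log₁₀(12.57) ≈ 21.99 dB
∠G = (85.86°) − (89.17° + 59.90°) = -63.21°

22.0 dB, -63.2°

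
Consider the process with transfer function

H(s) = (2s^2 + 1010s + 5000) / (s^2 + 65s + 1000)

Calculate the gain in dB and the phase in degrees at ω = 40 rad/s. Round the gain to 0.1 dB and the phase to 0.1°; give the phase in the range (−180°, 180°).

Substitute s = j40:
Numerator: 2(j40)^2 + 1010(j40) + 5000 = 1800 + j40400
Denominator: (j40)^2 + 65(j40) + 1000 = -600 + j2600
|N| = √(1800² + 40400²) ≈ 40440, ∠N ≈ 87.45°
|D| = √(600² + 2600²) ≈ 2668.3, ∠D ≈ 102.99°
|H| = 40440 / 2668.3 ≈ 15.156
Gain = 20 log₁₀(15.156) ≈ 23.61 dB
∠H = 87.45° − 102.99° = -15.54°

23.6 dB, -15.5°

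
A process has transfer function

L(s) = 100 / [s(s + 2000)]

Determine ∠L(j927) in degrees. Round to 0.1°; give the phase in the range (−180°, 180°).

At s = jω = j927:
pole (s+2000): 2000 + j927 → |·| = √(2000²+927²) = √4859329 ≈ 2204.4, ∠ = arctan(927/2000) ≈ 24.87°
pole at origin: |s| = 927, ∠ = 90.00° (in denominator)
∠L = 0.00° − 114.87° = -114.87°

-114.9°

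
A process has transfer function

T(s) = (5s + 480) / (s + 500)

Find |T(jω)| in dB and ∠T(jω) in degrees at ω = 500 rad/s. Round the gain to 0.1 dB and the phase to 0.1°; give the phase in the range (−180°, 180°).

Substitute s = j500:
Numerator: 5(j500) + 480 = 480 + j2500
Denominator: (j500) + 500 = 500 + j500
|N| = √(480² + 2500²) ≈ 2545.7, ∠N ≈ 79.13°
|D| = √(500² + 500²) ≈ 707.11, ∠D ≈ 45.00°
|T| = 2545.7 / 707.11 ≈ 3.6001
Gain = 20 log₁₀(3.6001) ≈ 11.13 dB
∠T = 79.13° − 45.00° = 34.13°

11.1 dB, 34.1°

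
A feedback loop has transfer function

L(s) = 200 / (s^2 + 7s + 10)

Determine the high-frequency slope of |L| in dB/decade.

-40 dB/decade

Each pole contributes −20 dB/decade at high frequency; each zero contributes +20 dB/decade.
Net: 0 zero(s) − 2 pole(s) → -40 dB/decade.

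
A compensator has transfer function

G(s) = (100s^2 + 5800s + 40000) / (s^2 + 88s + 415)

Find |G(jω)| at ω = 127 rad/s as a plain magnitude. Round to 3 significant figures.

Substitute s = j127:
Numerator: 100(j127)^2 + 5800(j127) + 40000 = -1572900 + j736600
Denominator: (j127)^2 + 88(j127) + 415 = -15714 + j11176
|N| = √(1572900² + 736600²) ≈ 1.7368e+06, ∠N ≈ 154.91°
|D| = √(15714² + 11176²) ≈ 19283, ∠D ≈ 144.58°
|G| = 1.7368e+06 / 19283 ≈ 90.069

90.1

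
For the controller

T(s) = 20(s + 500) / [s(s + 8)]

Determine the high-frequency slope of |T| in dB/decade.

Each pole contributes −20 dB/decade at high frequency; each zero contributes +20 dB/decade.
Net: 1 zero(s) − 2 pole(s) → -20 dB/decade.

-20 dB/decade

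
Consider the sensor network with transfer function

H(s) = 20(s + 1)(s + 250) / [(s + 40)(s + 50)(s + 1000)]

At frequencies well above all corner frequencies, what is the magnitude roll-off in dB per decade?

Each pole contributes −20 dB/decade at high frequency; each zero contributes +20 dB/decade.
Net: 2 zero(s) − 3 pole(s) → -20 dB/decade.

-20 dB/decade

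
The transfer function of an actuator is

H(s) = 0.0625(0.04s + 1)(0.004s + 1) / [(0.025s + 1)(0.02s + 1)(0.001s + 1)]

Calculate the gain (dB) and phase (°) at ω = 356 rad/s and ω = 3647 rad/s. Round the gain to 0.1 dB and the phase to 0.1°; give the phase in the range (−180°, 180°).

ω = 356: -32.9 dB, -44.3°; ω = 3647: -45.5 dB, -77.6°

At ω = 356 rad/s:
zero (1 + j356·0.04) = 1 + j14.24 → |·| ≈ 14.275, ∠ ≈ 85.98°
zero (1 + j356·0.004) = 1 + j1.424 → |·| ≈ 1.7401, ∠ ≈ 54.92°
pole (1 + j356·0.025) = 1 + j8.9 → |·| ≈ 8.956, ∠ ≈ 83.59°
pole (1 + j356·0.02) = 1 + j7.12 → |·| ≈ 7.1899, ∠ ≈ 82.01°
pole (1 + j356·0.001) = 1 + j0.356 → |·| ≈ 1.0615, ∠ ≈ 19.60°
|H| = 0.0625 · 14.275 · 1.7401 / (8.956 · 7.1899 · 1.0615) ≈ 0.022713
Gain = 20 log₁₀(0.022713) ≈ -32.87 dB
∠H = (85.98° + 54.92°) − (83.59° + 82.01° + 19.60°) = -44.30°

At ω = 3647 rad/s:
zero (1 + j3647·0.04) = 1 + j145.88 → |·| ≈ 145.88, ∠ ≈ 89.61°
zero (1 + j3647·0.004) = 1 + j14.588 → |·| ≈ 14.622, ∠ ≈ 86.08°
pole (1 + j3647·0.025) = 1 + j91.175 → |·| ≈ 91.18, ∠ ≈ 89.37°
pole (1 + j3647·0.02) = 1 + j72.94 → |·| ≈ 72.947, ∠ ≈ 89.21°
pole (1 + j3647·0.001) = 1 + j3.647 → |·| ≈ 3.7816, ∠ ≈ 74.67°
|H| = 0.0625 · 145.88 · 14.622 / (91.18 · 72.947 · 3.7816) ≈ 0.0053003
Gain = 20 log₁₀(0.0053003) ≈ -45.51 dB
∠H = (89.61° + 86.08°) − (89.37° + 89.21° + 74.67°) = -77.56°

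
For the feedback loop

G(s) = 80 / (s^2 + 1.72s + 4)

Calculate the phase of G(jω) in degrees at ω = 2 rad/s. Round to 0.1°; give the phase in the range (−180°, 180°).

At s = jω = j2:
quadratic: (j2)² + 1.72·j2 + 4 = 0 + j3.44 → |·| ≈ 3.44, ∠ ≈ 90.00°
∠G = 0.00° − 90.00° = -90.00°

-90.0°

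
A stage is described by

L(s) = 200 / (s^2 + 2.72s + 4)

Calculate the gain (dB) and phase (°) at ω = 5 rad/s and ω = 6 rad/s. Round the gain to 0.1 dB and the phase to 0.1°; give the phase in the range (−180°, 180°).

At s = jω = j5:
quadratic: (j5)² + 2.72·j5 + 4 = -21 + j13.6 → |·| ≈ 25.019, ∠ ≈ 147.07°
|L| = 200 / 25.019 ≈ 7.9939
Gain = 20 log₁₀(7.9939) ≈ 18.06 dB
∠L = 0.00° − 147.07° = -147.07°

At s = jω = j6:
quadratic: (j6)² + 2.72·j6 + 4 = -32 + j16.32 → |·| ≈ 35.921, ∠ ≈ 152.98°
|L| = 200 / 35.921 ≈ 5.5678
Gain = 20 log₁₀(5.5678) ≈ 14.91 dB
∠L = 0.00° − 152.98° = -152.98°

ω = 5: 18.1 dB, -147.1°; ω = 6: 14.9 dB, -153.0°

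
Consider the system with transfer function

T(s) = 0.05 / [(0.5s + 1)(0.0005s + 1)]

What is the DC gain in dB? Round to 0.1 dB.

T(0) = 0.05 · 1 / 1 = 0.05
20 log₁₀(0.05) ≈ -26.02 dB

-26.0 dB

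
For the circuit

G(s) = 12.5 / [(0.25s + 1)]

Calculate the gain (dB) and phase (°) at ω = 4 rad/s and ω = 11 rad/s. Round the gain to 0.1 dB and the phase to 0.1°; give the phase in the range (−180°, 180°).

At ω = 4 rad/s:
pole (1 + j4·0.25) = 1 + j1 → |·| ≈ 1.4142, ∠ ≈ 45.00°
|G| = 12.5 · 1 / (1.4142) ≈ 8.8389
Gain = 20 log₁₀(8.8389) ≈ 18.93 dB
∠G = (0°) − (45.00°) = -45.00°

At ω = 11 rad/s:
pole (1 + j11·0.25) = 1 + j2.75 → |·| ≈ 2.9262, ∠ ≈ 70.02°
|G| = 12.5 · 1 / (2.9262) ≈ 4.2718
Gain = 20 log₁₀(4.2718) ≈ 12.61 dB
∠G = (0°) − (70.02°) = -70.02°

ω = 4: 18.9 dB, -45.0°; ω = 11: 12.6 dB, -70.0°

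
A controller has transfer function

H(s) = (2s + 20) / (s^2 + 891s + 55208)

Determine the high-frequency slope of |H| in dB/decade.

-20 dB/decade

Each pole contributes −20 dB/decade at high frequency; each zero contributes +20 dB/decade.
Net: 1 zero(s) − 2 pole(s) → -20 dB/decade.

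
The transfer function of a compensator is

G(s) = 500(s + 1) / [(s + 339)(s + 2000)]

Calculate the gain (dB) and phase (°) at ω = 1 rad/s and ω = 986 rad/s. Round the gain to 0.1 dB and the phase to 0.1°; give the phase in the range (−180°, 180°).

ω = 1: -59.6 dB, 44.8°; ω = 986: -13.5 dB, -7.3°

At s = jω = j1:
zero (s+1): 1 + j1 → |·| = √(1²+1²) = √2 ≈ 1.4142, ∠ = arctan(1/1) ≈ 45.00°
pole (s+339): 339 + j1 → |·| = √(339²+1²) = √114922 ≈ 339, ∠ = arctan(1/339) ≈ 0.17°
pole (s+2000): 2000 + j1 → |·| = √(2000²+1²) = √4000001 ≈ 2000, ∠ = arctan(1/2000) ≈ 0.03°
|G| = 500 · 1.4142 / 6.78e+05 ≈ 0.0010429
Gain = 20 log₁₀(0.0010429) ≈ -59.64 dB
∠G = 45.00° − 0.20° = 44.80°

At s = jω = j986:
zero (s+1): 1 + j986 → |·| = √(1²+986²) = √972197 ≈ 986, ∠ = arctan(986/1) ≈ 89.94°
pole (s+339): 339 + j986 → |·| = √(339²+986²) = √1087117 ≈ 1042.6, ∠ = arctan(986/339) ≈ 71.03°
pole (s+2000): 2000 + j986 → |·| = √(2000²+986²) = √4972196 ≈ 2229.8, ∠ = arctan(986/2000) ≈ 26.24°
|G| = 500 · 986 / 2.3248e+06 ≈ 0.21206
Gain = 20 log₁₀(0.21206) ≈ -13.47 dB
∠G = 89.94° − 97.27° = -7.33°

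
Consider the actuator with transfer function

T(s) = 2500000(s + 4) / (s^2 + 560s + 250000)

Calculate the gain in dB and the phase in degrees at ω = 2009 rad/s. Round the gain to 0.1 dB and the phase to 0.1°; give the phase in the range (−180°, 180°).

62.1 dB, -73.6°

At s = jω = j2009:
zero (s+4): 4 + j2009 → |·| = √(4²+2009²) = √4036097 ≈ 2009, ∠ = arctan(2009/4) ≈ 89.89°
quadratic: (j2009)² + 560·j2009 + 250000 = -3786081 + j1125040 → |·| ≈ 3.9497e+06, ∠ ≈ 163.45°
|T| = 2500000 · 2009 / 3.9497e+06 ≈ 1271.6
Gain = 20 log₁₀(1271.6) ≈ 62.09 dB
∠T = 89.89° − 163.45° = -73.56°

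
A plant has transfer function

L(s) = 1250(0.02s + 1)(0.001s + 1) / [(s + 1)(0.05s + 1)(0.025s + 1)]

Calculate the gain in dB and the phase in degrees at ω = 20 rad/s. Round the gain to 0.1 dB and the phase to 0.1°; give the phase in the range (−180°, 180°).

32.6 dB, -135.8°

At ω = 20 rad/s:
zero (1 + j20·0.02) = 1 + j0.4 → |·| ≈ 1.077, ∠ ≈ 21.80°
zero (1 + j20·0.001) = 1 + j0.02 → |·| ≈ 1.0002, ∠ ≈ 1.15°
pole (1 + j20·1) = 1 + j20 → |·| ≈ 20.025, ∠ ≈ 87.14°
pole (1 + j20·0.05) = 1 + j1 → |·| ≈ 1.4142, ∠ ≈ 45.00°
pole (1 + j20·0.025) = 1 + j0.5 → |·| ≈ 1.118, ∠ ≈ 26.57°
|L| = 1250 · 1.077 · 1.0002 / (20.025 · 1.4142 · 1.118) ≈ 42.529
Gain = 20 log₁₀(42.529) ≈ 32.57 dB
∠L = (21.80° + 1.15°) − (87.14° + 45.00° + 26.57°) = -135.76°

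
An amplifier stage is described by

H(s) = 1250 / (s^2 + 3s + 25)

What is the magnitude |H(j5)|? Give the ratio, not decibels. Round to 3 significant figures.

At s = jω = j5:
quadratic: (j5)² + 3·j5 + 25 = 0 + j15 → |·| ≈ 15, ∠ ≈ 90.00°
|H| = 1250 / 15 ≈ 83.333

83.3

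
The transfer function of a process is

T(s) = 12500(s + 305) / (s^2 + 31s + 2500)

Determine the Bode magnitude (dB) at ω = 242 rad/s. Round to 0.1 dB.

38.7 dB

At s = jω = j242:
zero (s+305): 305 + j242 → |·| = √(305²+242²) = √151589 ≈ 389.34, ∠ = arctan(242/305) ≈ 38.43°
quadratic: (j242)² + 31·j242 + 2500 = -56064 + j7502 → |·| ≈ 56564, ∠ ≈ 172.38°
|T| = 12500 · 389.34 / 56564 ≈ 86.04
Gain = 20 log₁₀(86.04) ≈ 38.69 dB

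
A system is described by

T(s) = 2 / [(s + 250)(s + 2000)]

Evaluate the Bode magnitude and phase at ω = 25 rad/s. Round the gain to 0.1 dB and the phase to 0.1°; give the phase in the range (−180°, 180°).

At s = jω = j25:
pole (s+250): 250 + j25 → |·| = √(250²+25²) = √63125 ≈ 251.25, ∠ = arctan(25/250) ≈ 5.71°
pole (s+2000): 2000 + j25 → |·| = √(2000²+25²) = √4000625 ≈ 2000.2, ∠ = arctan(25/2000) ≈ 0.72°
|T| = 2 / 5.0255e+05 ≈ 3.9797e-06
Gain = 20 log₁₀(3.9797e-06) ≈ -108.00 dB
∠T = 0.00° − 6.43° = -6.43°

-108.0 dB, -6.4°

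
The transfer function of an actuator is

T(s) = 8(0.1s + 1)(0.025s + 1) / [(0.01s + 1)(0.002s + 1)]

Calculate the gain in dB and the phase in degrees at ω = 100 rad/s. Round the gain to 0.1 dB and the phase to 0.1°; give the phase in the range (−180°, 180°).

43.5 dB, 96.2°

At ω = 100 rad/s:
zero (1 + j100·0.1) = 1 + j10 → |·| ≈ 10.05, ∠ ≈ 84.29°
zero (1 + j100·0.025) = 1 + j2.5 → |·| ≈ 2.6926, ∠ ≈ 68.20°
pole (1 + j100·0.01) = 1 + j1 → |·| ≈ 1.4142, ∠ ≈ 45.00°
pole (1 + j100·0.002) = 1 + j0.2 → |·| ≈ 1.0198, ∠ ≈ 11.31°
|T| = 8 · 10.05 · 2.6926 / (1.4142 · 1.0198) ≈ 150.11
Gain = 20 log₁₀(150.11) ≈ 43.53 dB
∠T = (84.29° + 68.20°) − (45.00° + 11.31°) = 96.18°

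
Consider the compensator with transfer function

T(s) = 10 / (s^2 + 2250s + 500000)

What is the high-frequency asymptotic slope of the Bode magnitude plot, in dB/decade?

-40 dB/decade

Each pole contributes −20 dB/decade at high frequency; each zero contributes +20 dB/decade.
Net: 0 zero(s) − 2 pole(s) → -40 dB/decade.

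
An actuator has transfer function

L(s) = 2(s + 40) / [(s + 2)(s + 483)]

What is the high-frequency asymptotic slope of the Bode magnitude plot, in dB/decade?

Each pole contributes −20 dB/decade at high frequency; each zero contributes +20 dB/decade.
Net: 1 zero(s) − 2 pole(s) → -20 dB/decade.

-20 dB/decade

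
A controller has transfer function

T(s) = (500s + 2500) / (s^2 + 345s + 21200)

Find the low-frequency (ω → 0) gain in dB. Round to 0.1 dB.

T(0) = 2500 / 21200 ≈ 0.11792
20 log₁₀(0.11792) ≈ -18.57 dB

-18.6 dB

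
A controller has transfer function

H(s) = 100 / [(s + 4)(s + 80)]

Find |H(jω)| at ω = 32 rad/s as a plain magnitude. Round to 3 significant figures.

At s = jω = j32:
pole (s+4): 4 + j32 → |·| = √(4²+32²) = √1040 ≈ 32.249, ∠ = arctan(32/4) ≈ 82.87°
pole (s+80): 80 + j32 → |·| = √(80²+32²) = √7424 ≈ 86.163, ∠ = arctan(32/80) ≈ 21.80°
|H| = 100 / 2778.7 ≈ 0.035988

0.0360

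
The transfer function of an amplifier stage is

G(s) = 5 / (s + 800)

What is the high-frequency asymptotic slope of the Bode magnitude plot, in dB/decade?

-20 dB/decade

Each pole contributes −20 dB/decade at high frequency; each zero contributes +20 dB/decade.
Net: 0 zero(s) − 1 pole(s) → -20 dB/decade.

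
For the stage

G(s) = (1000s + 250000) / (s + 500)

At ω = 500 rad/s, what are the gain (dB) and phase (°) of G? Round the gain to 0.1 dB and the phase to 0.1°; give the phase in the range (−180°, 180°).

Substitute s = j500:
Numerator: 1000(j500) + 250000 = 250000 + j500000
Denominator: (j500) + 500 = 500 + j500
|N| = √(250000² + 500000²) ≈ 5.5902e+05, ∠N ≈ 63.43°
|D| = √(500² + 500²) ≈ 707.11, ∠D ≈ 45.00°
|G| = 5.5902e+05 / 707.11 ≈ 790.57
Gain = 20 log₁₀(790.57) ≈ 57.96 dB
∠G = 63.43° − 45.00° = 18.43°

58.0 dB, 18.4°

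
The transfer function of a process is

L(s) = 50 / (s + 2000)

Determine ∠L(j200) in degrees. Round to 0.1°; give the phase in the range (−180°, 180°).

At s = jω = j200:
pole (s+2000): 2000 + j200 → |·| = √(2000²+200²) = √4040000 ≈ 2010, ∠ = arctan(200/2000) ≈ 5.71°
∠L = 0.00° − 5.71° = -5.71°

-5.7°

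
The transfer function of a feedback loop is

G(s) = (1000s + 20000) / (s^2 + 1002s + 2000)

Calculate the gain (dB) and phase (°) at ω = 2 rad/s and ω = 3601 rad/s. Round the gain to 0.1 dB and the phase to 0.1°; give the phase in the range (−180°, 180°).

ω = 2: 17.0 dB, -39.4°; ω = 3601: -11.5 dB, -74.8°

Substitute s = j2:
Numerator: 1000(j2) + 20000 = 20000 + j2000
Denominator: (j2)^2 + 1002(j2) + 2000 = 1996 + j2004
|N| = √(20000² + 2000²) ≈ 20100, ∠N ≈ 5.71°
|D| = √(1996² + 2004²) ≈ 2828.4, ∠D ≈ 45.11°
|G| = 20100 / 2828.4 ≈ 7.1065
Gain = 20 log₁₀(7.1065) ≈ 17.03 dB
∠G = 5.71° − 45.11° = -39.40°

Substitute s = j3601:
Numerator: 1000(j3601) + 20000 = 20000 + j3601000
Denominator: (j3601)^2 + 1002(j3601) + 2000 = -12965201 + j3608202
|N| = √(20000² + 3601000²) ≈ 3.6011e+06, ∠N ≈ 89.68°
|D| = √(12965201² + 3608202²) ≈ 1.3458e+07, ∠D ≈ 164.45°
|G| = 3.6011e+06 / 1.3458e+07 ≈ 0.26758
Gain = 20 log₁₀(0.26758) ≈ -11.45 dB
∠G = 89.68° − 164.45° = -74.77°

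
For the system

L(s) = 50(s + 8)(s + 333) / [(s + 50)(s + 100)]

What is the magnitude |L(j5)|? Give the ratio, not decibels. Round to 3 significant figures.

31.2

At s = jω = j5:
zero (s+8): 8 + j5 → |·| = √(8²+5²) = √89 ≈ 9.434, ∠ = arctan(5/8) ≈ 32.01°
zero (s+333): 333 + j5 → |·| = √(333²+5²) = √110914 ≈ 333.04, ∠ = arctan(5/333) ≈ 0.86°
pole (s+50): 50 + j5 → |·| = √(50²+5²) = √2525 ≈ 50.249, ∠ = arctan(5/50) ≈ 5.71°
pole (s+100): 100 + j5 → |·| = √(100²+5²) = √10025 ≈ 100.12, ∠ = arctan(5/100) ≈ 2.86°
|L| = 50 · 3141.9 / 5030.9 ≈ 31.226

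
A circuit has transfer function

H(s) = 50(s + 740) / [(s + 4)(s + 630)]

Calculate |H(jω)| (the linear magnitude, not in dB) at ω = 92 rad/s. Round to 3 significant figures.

At s = jω = j92:
zero (s+740): 740 + j92 → |·| = √(740²+92²) = √556064 ≈ 745.7, ∠ = arctan(92/740) ≈ 7.09°
pole (s+4): 4 + j92 → |·| = √(4²+92²) = √8480 ≈ 92.087, ∠ = arctan(92/4) ≈ 87.51°
pole (s+630): 630 + j92 → |·| = √(630²+92²) = √405364 ≈ 636.68, ∠ = arctan(92/630) ≈ 8.31°
|H| = 50 · 745.7 / 58630 ≈ 0.63594

0.636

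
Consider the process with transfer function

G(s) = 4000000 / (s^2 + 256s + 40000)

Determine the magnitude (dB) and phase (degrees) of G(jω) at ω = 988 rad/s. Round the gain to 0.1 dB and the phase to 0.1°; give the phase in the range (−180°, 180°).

At s = jω = j988:
quadratic: (j988)² + 256·j988 + 40000 = -936144 + j252928 → |·| ≈ 9.6971e+05, ∠ ≈ 164.88°
|G| = 4000000 / 9.6971e+05 ≈ 4.1249
Gain = 20 log₁₀(4.1249) ≈ 12.31 dB
∠G = 0.00° − 164.88° = -164.88°

12.3 dB, -164.9°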